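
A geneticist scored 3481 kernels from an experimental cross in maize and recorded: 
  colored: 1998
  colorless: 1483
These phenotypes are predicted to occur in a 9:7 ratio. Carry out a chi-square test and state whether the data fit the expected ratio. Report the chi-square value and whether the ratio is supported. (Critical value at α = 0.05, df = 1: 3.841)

Under the 9:7 hypothesis (Σ ratio = 16, N = 3481):
  colored: 3481 × 9/16 = 1958.0625
  colorless: 3481 × 7/16 = 1522.9375
χ² = Σ (O − E)² / E
  colored: (1998 − 1958.0625)² / 1958.0625 = 0.8146
  colorless: (1483 − 1522.9375)² / 1522.9375 = 1.0473
χ² = 0.8146 + 1.0473 = 1.8619 ≈ 1.862
Degrees of freedom = 2 − 1 = 1; critical value at α = 0.05 is 3.841.
Since 1.862 < 3.841, we fail to reject the null hypothesis — the data are consistent with the 9:7 ratio.

1.862; consistent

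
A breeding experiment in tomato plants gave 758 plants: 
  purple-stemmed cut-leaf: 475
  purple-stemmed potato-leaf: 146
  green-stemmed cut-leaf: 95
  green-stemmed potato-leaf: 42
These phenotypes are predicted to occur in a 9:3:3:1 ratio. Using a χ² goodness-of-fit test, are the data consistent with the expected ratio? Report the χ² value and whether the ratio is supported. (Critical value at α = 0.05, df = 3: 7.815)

Total ratio parts = 16. Expected numbers out of 758:
  purple-stemmed cut-leaf: 758 × 9/16 = 426.375
  purple-stemmed potato-leaf: 758 × 3/16 = 142.125
  green-stemmed cut-leaf: 758 × 3/16 = 142.125
  green-stemmed potato-leaf: 758 × 1/16 = 47.375
χ² = Σ (O − E)² / E
  purple-stemmed cut-leaf: (475 − 426.375)² / 426.375 = 5.5453
  purple-stemmed potato-leaf: (146 − 142.125)² / 142.125 = 0.1057
  green-stemmed cut-leaf: (95 − 142.125)² / 142.125 = 15.6254
  green-stemmed potato-leaf: (42 − 47.375)² / 47.375 = 0.6098
χ² = 5.5453 + 0.1057 + 15.6254 + 0.6098 = 21.8862 ≈ 21.886
Degrees of freedom = 4 − 1 = 3; critical value at α = 0.05 is 7.815.
Since 21.886 > 7.815, we reject the null hypothesis — the data do not fit the 9:3:3:1 ratio.

21.886; not consistent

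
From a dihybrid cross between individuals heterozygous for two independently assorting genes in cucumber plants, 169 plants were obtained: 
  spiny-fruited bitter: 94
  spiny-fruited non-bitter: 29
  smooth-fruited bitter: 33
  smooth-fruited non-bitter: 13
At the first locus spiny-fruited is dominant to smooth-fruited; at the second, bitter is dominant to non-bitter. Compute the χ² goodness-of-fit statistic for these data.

0.857

A dihybrid F₂ with independent assortment and complete dominance at both loci gives a 9:3:3:1 phenotypic ratio.
Expected counts for N = 169 under a 9:3:3:1 ratio (total parts = 16):
  spiny-fruited bitter: 169 × 9/16 = 95.0625
  spiny-fruited non-bitter: 169 × 3/16 = 31.6875
  smooth-fruited bitter: 169 × 3/16 = 31.6875
  smooth-fruited non-bitter: 169 × 1/16 = 10.5625
χ² = Σ (O − E)² / E
  spiny-fruited bitter: (94 − 95.0625)² / 95.0625 = 0.0119
  spiny-fruited non-bitter: (29 − 31.6875)² / 31.6875 = 0.2279
  smooth-fruited bitter: (33 − 31.6875)² / 31.6875 = 0.0544
  smooth-fruited non-bitter: (13 − 10.5625)² / 10.5625 = 0.5625
χ² = 0.0119 + 0.2279 + 0.0544 + 0.5625 = 0.8567 ≈ 0.857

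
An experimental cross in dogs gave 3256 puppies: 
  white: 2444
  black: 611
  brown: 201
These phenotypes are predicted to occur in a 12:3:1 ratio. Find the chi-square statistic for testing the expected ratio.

0.033

Expected counts for N = 3256 under a 12:3:1 ratio (total parts = 16):
  white: 3256 × 12/16 = 2442
  black: 3256 × 3/16 = 610.5
  brown: 3256 × 1/16 = 203.5
χ² = Σ (O − E)² / E
  white: (2444 − 2442)² / 2442 = 0.0016
  black: (611 − 610.5)² / 610.5 = 0.0004
  brown: (201 − 203.5)² / 203.5 = 0.0307
χ² = 0.0016 + 0.0004 + 0.0307 = 0.0327 ≈ 0.033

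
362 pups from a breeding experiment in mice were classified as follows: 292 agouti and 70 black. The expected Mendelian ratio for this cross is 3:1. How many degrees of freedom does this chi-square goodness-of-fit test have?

A goodness-of-fit test with 2 phenotype classes has df = 2 − 1 = 1.

1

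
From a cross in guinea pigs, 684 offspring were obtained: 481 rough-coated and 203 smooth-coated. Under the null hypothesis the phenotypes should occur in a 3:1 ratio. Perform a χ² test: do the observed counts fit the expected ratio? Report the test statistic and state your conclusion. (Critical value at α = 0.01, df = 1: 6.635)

Under the 3:1 hypothesis (Σ ratio = 4, N = 684):
  rough-coated: 684 × 3/4 = 513
  smooth-coated: 684 × 1/4 = 171
χ² = Σ (O − E)² / E
  rough-coated: (481 − 513)² / 513 = 1.9961
  smooth-coated: (203 − 171)² / 171 = 5.9883
χ² = 1.9961 + 5.9883 = 7.9844 ≈ 7.984
Degrees of freedom = 2 − 1 = 1; critical value at α = 0.01 is 6.635.
Since 7.984 > 6.635, we reject the null hypothesis — the data do not fit the 3:1 ratio.

7.984; not consistent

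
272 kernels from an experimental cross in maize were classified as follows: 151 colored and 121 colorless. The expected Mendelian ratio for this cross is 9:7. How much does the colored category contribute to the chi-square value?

0.026

The 9:7 ratio has 16 parts, so with N = 272 the expected counts are:
  colored: 272 × 9/16 = 153
  colorless: 272 × 7/16 = 119
Contribution of colored: (151 − 153)² / 153 = 0.0261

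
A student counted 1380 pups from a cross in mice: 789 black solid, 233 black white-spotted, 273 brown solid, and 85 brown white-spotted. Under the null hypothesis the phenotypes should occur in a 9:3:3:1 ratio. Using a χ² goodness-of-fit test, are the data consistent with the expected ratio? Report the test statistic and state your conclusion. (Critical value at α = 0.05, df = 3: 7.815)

3.575; consistent

Under the 9:3:3:1 hypothesis (Σ ratio = 16, N = 1380):
  black solid: 1380 × 9/16 = 776.25
  black white-spotted: 1380 × 3/16 = 258.75
  brown solid: 1380 × 3/16 = 258.75
  brown white-spotted: 1380 × 1/16 = 86.25
χ² = Σ (O − E)² / E
  black solid: (789 − 776.25)² / 776.25 = 0.2094
  black white-spotted: (233 − 258.75)² / 258.75 = 2.5626
  brown solid: (273 − 258.75)² / 258.75 = 0.7848
  brown white-spotted: (85 − 86.25)² / 86.25 = 0.0181
χ² = 0.2094 + 2.5626 + 0.7848 + 0.0181 = 3.5749 ≈ 3.575
Degrees of freedom = 4 − 1 = 3; critical value at α = 0.05 is 7.815.
Since 3.575 < 7.815, we fail to reject the null hypothesis — the data are consistent with the 9:3:3:1 ratio.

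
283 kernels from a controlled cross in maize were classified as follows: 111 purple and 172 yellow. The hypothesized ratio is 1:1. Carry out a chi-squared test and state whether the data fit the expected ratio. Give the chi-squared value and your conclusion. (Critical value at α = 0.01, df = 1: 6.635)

Total ratio parts = 2. Expected numbers out of 283:
  purple: 283 × 1/2 = 141.5
  yellow: 283 × 1/2 = 141.5
χ² = Σ (O − E)² / E
  purple: (111 − 141.5)² / 141.5 = 6.5742
  yellow: (172 − 141.5)² / 141.5 = 6.5742
χ² = 6.5742 + 6.5742 = 13.1484 ≈ 13.148
Degrees of freedom = 2 − 1 = 1; critical value at α = 0.01 is 6.635.
Since 13.148 > 6.635, we reject the null hypothesis — the data do not fit the 1:1 ratio.

13.148; not consistent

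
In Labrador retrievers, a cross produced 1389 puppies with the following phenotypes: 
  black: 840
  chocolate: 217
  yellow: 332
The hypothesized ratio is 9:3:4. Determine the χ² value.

12.323

The 9:3:4 ratio has 16 parts, so with N = 1389 the expected counts are:
  black: 1389 × 9/16 = 781.3125
  chocolate: 1389 × 3/16 = 260.4375
  yellow: 1389 × 4/16 = 347.25
χ² = Σ (O − E)² / E
  black: (840 − 781.3125)² / 781.3125 = 4.4083
  chocolate: (217 − 260.4375)² / 260.4375 = 7.2448
  yellow: (332 − 347.25)² / 347.25 = 0.6697
χ² = 4.4083 + 7.2448 + 0.6697 = 12.3228 ≈ 12.323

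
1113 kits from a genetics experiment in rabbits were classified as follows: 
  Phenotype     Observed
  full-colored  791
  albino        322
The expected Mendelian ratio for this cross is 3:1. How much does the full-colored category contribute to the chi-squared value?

2.293

The 3:1 ratio has 4 parts, so with N = 1113 the expected counts are:
  full-colored: 1113 × 3/4 = 834.75
  albino: 1113 × 1/4 = 278.25
Contribution of full-colored: (791 − 834.75)² / 834.75 = 2.2930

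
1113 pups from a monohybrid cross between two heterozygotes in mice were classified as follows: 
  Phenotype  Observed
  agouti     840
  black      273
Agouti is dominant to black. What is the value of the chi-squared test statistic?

For a monohybrid cross between heterozygotes with complete dominance, the expected phenotypic ratio is 3:1.
Total ratio parts = 4. Expected numbers out of 1113:
  agouti: 1113 × 3/4 = 834.75
  black: 1113 × 1/4 = 278.25
χ² = Σ (O − E)² / E
  agouti: (840 − 834.75)² / 834.75 = 0.0330
  black: (273 − 278.25)² / 278.25 = 0.0991
χ² = 0.0330 + 0.0991 = 0.1321 ≈ 0.132

0.132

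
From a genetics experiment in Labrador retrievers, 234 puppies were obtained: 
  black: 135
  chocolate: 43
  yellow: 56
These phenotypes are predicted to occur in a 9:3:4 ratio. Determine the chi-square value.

Expected counts for N = 234 under a 9:3:4 ratio (total parts = 16):
  black: 234 × 9/16 = 131.625
  chocolate: 234 × 3/16 = 43.875
  yellow: 234 × 4/16 = 58.5
χ² = Σ (O − E)² / E
  black: (135 − 131.625)² / 131.625 = 0.0865
  chocolate: (43 − 43.875)² / 43.875 = 0.0175
  yellow: (56 − 58.5)² / 58.5 = 0.1068
χ² = 0.0865 + 0.0175 + 0.1068 = 0.2108 ≈ 0.211

0.211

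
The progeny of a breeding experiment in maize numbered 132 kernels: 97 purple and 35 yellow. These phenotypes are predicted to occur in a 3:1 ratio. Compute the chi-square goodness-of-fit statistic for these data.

Under the 3:1 hypothesis (Σ ratio = 4, N = 132):
  purple: 132 × 3/4 = 99
  yellow: 132 × 1/4 = 33
χ² = Σ (O − E)² / E
  purple: (97 − 99)² / 99 = 0.0404
  yellow: (35 − 33)² / 33 = 0.1212
χ² = 0.0404 + 0.1212 = 0.1616 ≈ 0.162

0.162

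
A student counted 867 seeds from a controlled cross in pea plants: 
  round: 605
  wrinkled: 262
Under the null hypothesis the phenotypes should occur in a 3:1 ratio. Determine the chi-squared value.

12.596

Under the 3:1 hypothesis (Σ ratio = 4, N = 867):
  round: 867 × 3/4 = 650.25
  wrinkled: 867 × 1/4 = 216.75
χ² = Σ (O − E)² / E
  round: (605 − 650.25)² / 650.25 = 3.1489
  wrinkled: (262 − 216.75)² / 216.75 = 9.4467
χ² = 3.1489 + 9.4467 = 12.5956 ≈ 12.596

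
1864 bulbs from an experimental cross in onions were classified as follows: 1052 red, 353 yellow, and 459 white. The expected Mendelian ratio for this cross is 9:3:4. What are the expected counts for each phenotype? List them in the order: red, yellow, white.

The 9:3:4 ratio has 16 parts, so with N = 1864 the expected counts are:
  red: 1864 × 9/16 = 1048.5
  yellow: 1864 × 3/16 = 349.5
  white: 1864 × 4/16 = 466

1048.5, 349.5, 466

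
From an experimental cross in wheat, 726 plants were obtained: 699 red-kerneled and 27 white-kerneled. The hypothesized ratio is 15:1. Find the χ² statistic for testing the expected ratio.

7.937

Under the 15:1 hypothesis (Σ ratio = 16, N = 726):
  red-kerneled: 726 × 15/16 = 680.625
  white-kerneled: 726 × 1/16 = 45.375
χ² = Σ (O − E)² / E
  red-kerneled: (699 − 680.625)² / 680.625 = 0.4961
  white-kerneled: (27 − 45.375)² / 45.375 = 7.4411
χ² = 0.4961 + 7.4411 = 7.9372 ≈ 7.937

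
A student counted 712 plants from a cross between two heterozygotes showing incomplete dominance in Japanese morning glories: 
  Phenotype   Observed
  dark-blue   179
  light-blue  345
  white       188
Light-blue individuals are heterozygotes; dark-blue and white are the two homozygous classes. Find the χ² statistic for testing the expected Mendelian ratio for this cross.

With incomplete dominance, a heterozygote × heterozygote cross gives a 1:2:1 phenotypic ratio.
Under the 1:2:1 hypothesis (Σ ratio = 4, N = 712):
  dark-blue: 712 × 1/4 = 178
  light-blue: 712 × 2/4 = 356
  white: 712 × 1/4 = 178
χ² = Σ (O − E)² / E
  dark-blue: (179 − 178)² / 178 = 0.0056
  light-blue: (345 − 356)² / 356 = 0.3399
  white: (188 − 178)² / 178 = 0.5618
χ² = 0.0056 + 0.3399 + 0.5618 = 0.9073 ≈ 0.907

0.907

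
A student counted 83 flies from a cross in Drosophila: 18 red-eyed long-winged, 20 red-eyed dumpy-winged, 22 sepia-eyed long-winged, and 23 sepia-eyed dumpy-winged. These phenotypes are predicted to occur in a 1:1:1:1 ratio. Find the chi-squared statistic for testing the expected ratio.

Under the 1:1:1:1 hypothesis (Σ ratio = 4, N = 83):
  red-eyed long-winged: 83 × 1/4 = 20.75
  red-eyed dumpy-winged: 83 × 1/4 = 20.75
  sepia-eyed long-winged: 83 × 1/4 = 20.75
  sepia-eyed dumpy-winged: 83 × 1/4 = 20.75
χ² = Σ (O − E)² / E
  red-eyed long-winged: (18 − 20.75)² / 20.75 = 0.3645
  red-eyed dumpy-winged: (20 − 20.75)² / 20.75 = 0.0271
  sepia-eyed long-winged: (22 − 20.75)² / 20.75 = 0.0753
  sepia-eyed dumpy-winged: (23 − 20.75)² / 20.75 = 0.2440
χ² = 0.3645 + 0.0271 + 0.0753 + 0.2440 = 0.7109 ≈ 0.711

0.711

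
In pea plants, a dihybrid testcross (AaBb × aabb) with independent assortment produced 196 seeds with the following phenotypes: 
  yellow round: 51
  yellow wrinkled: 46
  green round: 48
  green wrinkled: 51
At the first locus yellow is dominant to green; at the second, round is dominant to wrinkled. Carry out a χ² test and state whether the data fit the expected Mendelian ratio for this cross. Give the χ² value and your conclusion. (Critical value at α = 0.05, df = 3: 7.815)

A dihybrid testcross with independent assortment gives a 1:1:1:1 ratio.
The 1:1:1:1 ratio has 4 parts, so with N = 196 the expected counts are:
  yellow round: 196 × 1/4 = 49
  yellow wrinkled: 196 × 1/4 = 49
  green round: 196 × 1/4 = 49
  green wrinkled: 196 × 1/4 = 49
χ² = Σ (O − E)² / E
  yellow round: (51 − 49)² / 49 = 0.0816
  yellow wrinkled: (46 − 49)² / 49 = 0.1837
  green round: (48 − 49)² / 49 = 0.0204
  green wrinkled: (51 − 49)² / 49 = 0.0816
χ² = 0.0816 + 0.1837 + 0.0204 + 0.0816 = 0.3673 ≈ 0.367
Degrees of freedom = 4 − 1 = 3; critical value at α = 0.05 is 7.815.
Since 0.367 < 7.815, we fail to reject the null hypothesis — the data are consistent with the 1:1:1:1 ratio.

0.367; consistent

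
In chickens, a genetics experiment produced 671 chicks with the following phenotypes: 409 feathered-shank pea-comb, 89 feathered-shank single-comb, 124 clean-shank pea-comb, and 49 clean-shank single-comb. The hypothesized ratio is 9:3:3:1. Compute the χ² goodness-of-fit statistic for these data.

14.626

Under the 9:3:3:1 hypothesis (Σ ratio = 16, N = 671):
  feathered-shank pea-comb: 671 × 9/16 = 377.4375
  feathered-shank single-comb: 671 × 3/16 = 125.8125
  clean-shank pea-comb: 671 × 3/16 = 125.8125
  clean-shank single-comb: 671 × 1/16 = 41.9375
χ² = Σ (O − E)² / E
  feathered-shank pea-comb: (409 − 377.4375)² / 377.4375 = 2.6394
  feathered-shank single-comb: (89 − 125.8125)² / 125.8125 = 10.7713
  clean-shank pea-comb: (124 − 125.8125)² / 125.8125 = 0.0261
  clean-shank single-comb: (49 − 41.9375)² / 41.9375 = 1.1894
χ² = 2.6394 + 10.7713 + 0.0261 + 1.1894 = 14.6262 ≈ 14.626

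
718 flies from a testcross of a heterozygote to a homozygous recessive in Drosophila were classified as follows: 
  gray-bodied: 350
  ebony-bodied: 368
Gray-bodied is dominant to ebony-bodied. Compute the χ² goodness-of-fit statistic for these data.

0.451

A testcross of a heterozygote (Aa × aa) gives a 1:1 phenotypic ratio.
Total ratio parts = 2. Expected numbers out of 718:
  gray-bodied: 718 × 1/2 = 359
  ebony-bodied: 718 × 1/2 = 359
χ² = Σ (O − E)² / E
  gray-bodied: (350 − 359)² / 359 = 0.2256
  ebony-bodied: (368 − 359)² / 359 = 0.2256
χ² = 0.2256 + 0.2256 = 0.4512 ≈ 0.451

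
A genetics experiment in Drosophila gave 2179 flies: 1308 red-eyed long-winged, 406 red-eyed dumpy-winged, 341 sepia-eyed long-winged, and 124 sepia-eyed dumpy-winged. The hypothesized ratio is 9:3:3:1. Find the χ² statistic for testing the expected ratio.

17.807

Total ratio parts = 16. Expected numbers out of 2179:
  red-eyed long-winged: 2179 × 9/16 = 1225.6875
  red-eyed dumpy-winged: 2179 × 3/16 = 408.5625
  sepia-eyed long-winged: 2179 × 3/16 = 408.5625
  sepia-eyed dumpy-winged: 2179 × 1/16 = 136.1875
χ² = Σ (O − E)² / E
  red-eyed long-winged: (1308 − 1225.6875)² / 1225.6875 = 5.5278
  red-eyed dumpy-winged: (406 − 408.5625)² / 408.5625 = 0.0161
  sepia-eyed long-winged: (341 − 408.5625)² / 408.5625 = 11.1726
  sepia-eyed dumpy-winged: (124 − 136.1875)² / 136.1875 = 1.0907
χ² = 5.5278 + 0.0161 + 11.1726 + 1.0907 = 17.8072 ≈ 17.807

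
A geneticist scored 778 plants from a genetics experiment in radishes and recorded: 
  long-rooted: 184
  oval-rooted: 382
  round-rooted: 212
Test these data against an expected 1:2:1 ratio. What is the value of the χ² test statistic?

Expected counts for N = 778 under a 1:2:1 ratio (total parts = 4):
  long-rooted: 778 × 1/4 = 194.5
  oval-rooted: 778 × 2/4 = 389
  round-rooted: 778 × 1/4 = 194.5
χ² = Σ (O − E)² / E
  long-rooted: (184 − 194.5)² / 194.5 = 0.5668
  oval-rooted: (382 − 389)² / 389 = 0.1260
  round-rooted: (212 − 194.5)² / 194.5 = 1.5746
χ² = 0.5668 + 0.1260 + 1.5746 = 2.2674 ≈ 2.267

2.267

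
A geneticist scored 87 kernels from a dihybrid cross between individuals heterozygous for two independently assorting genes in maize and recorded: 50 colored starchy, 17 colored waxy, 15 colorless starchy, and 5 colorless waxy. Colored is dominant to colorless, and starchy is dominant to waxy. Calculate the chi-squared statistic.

0.193

A dihybrid F₂ with independent assortment and complete dominance at both loci gives a 9:3:3:1 phenotypic ratio.
The 9:3:3:1 ratio has 16 parts, so with N = 87 the expected counts are:
  colored starchy: 87 × 9/16 = 48.9375
  colored waxy: 87 × 3/16 = 16.3125
  colorless starchy: 87 × 3/16 = 16.3125
  colorless waxy: 87 × 1/16 = 5.4375
χ² = Σ (O − E)² / E
  colored starchy: (50 − 48.9375)² / 48.9375 = 0.0231
  colored waxy: (17 − 16.3125)² / 16.3125 = 0.0290
  colorless starchy: (15 − 16.3125)² / 16.3125 = 0.1056
  colorless waxy: (5 − 5.4375)² / 5.4375 = 0.0352
χ² = 0.0231 + 0.0290 + 0.1056 + 0.0352 = 0.1929 ≈ 0.193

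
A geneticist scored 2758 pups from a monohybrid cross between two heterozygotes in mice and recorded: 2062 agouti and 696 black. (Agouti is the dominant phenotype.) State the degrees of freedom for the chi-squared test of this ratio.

1

For a monohybrid cross between heterozygotes with complete dominance, the expected phenotypic ratio is 3:1.
A goodness-of-fit test with 2 phenotype classes has df = 2 − 1 = 1.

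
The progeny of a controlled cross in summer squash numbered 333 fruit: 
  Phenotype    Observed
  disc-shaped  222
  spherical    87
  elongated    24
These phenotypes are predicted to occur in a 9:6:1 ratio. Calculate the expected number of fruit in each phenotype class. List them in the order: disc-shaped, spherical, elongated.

Expected counts for N = 333 under a 9:6:1 ratio (total parts = 16):
  disc-shaped: 333 × 9/16 = 187.3125
  spherical: 333 × 6/16 = 124.875
  elongated: 333 × 1/16 = 20.8125

187.3125, 124.875, 20.8125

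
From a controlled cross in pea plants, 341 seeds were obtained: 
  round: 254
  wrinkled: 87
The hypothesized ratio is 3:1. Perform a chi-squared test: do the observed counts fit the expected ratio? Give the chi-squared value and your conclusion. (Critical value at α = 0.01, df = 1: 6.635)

0.048; consistent

Under the 3:1 hypothesis (Σ ratio = 4, N = 341):
  round: 341 × 3/4 = 255.75
  wrinkled: 341 × 1/4 = 85.25
χ² = Σ (O − E)² / E
  round: (254 − 255.75)² / 255.75 = 0.0120
  wrinkled: (87 − 85.25)² / 85.25 = 0.0359
χ² = 0.0120 + 0.0359 = 0.0479 ≈ 0.048
Degrees of freedom = 2 − 1 = 1; critical value at α = 0.01 is 6.635.
Since 0.048 < 6.635, we fail to reject the null hypothesis — the data are consistent with the 3:1 ratio.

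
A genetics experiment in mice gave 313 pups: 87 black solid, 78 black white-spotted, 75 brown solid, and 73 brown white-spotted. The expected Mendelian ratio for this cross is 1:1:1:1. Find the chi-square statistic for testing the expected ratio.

1.466

Total ratio parts = 4. Expected numbers out of 313:
  black solid: 313 × 1/4 = 78.25
  black white-spotted: 313 × 1/4 = 78.25
  brown solid: 313 × 1/4 = 78.25
  brown white-spotted: 313 × 1/4 = 78.25
χ² = Σ (O − E)² / E
  black solid: (87 − 78.25)² / 78.25 = 0.9784
  black white-spotted: (78 − 78.25)² / 78.25 = 0.0008
  brown solid: (75 − 78.25)² / 78.25 = 0.1350
  brown white-spotted: (73 − 78.25)² / 78.25 = 0.3522
χ² = 0.9784 + 0.0008 + 0.1350 + 0.3522 = 1.4664 ≈ 1.466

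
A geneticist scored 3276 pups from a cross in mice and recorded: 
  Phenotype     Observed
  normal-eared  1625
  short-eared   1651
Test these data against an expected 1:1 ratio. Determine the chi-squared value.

0.206

The 1:1 ratio has 2 parts, so with N = 3276 the expected counts are:
  normal-eared: 3276 × 1/2 = 1638
  short-eared: 3276 × 1/2 = 1638
χ² = Σ (O − E)² / E
  normal-eared: (1625 − 1638)² / 1638 = 0.1032
  short-eared: (1651 − 1638)² / 1638 = 0.1032
χ² = 0.1032 + 0.1032 = 0.2064 ≈ 0.206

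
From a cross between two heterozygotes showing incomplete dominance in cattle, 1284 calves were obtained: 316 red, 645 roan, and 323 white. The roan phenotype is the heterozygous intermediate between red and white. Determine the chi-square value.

0.104

With incomplete dominance, a heterozygote × heterozygote cross gives a 1:2:1 phenotypic ratio.
Expected counts for N = 1284 under a 1:2:1 ratio (total parts = 4):
  red: 1284 × 1/4 = 321
  roan: 1284 × 2/4 = 642
  white: 1284 × 1/4 = 321
χ² = Σ (O − E)² / E
  red: (316 − 321)² / 321 = 0.0779
  roan: (645 − 642)² / 642 = 0.0140
  white: (323 − 321)² / 321 = 0.0125
χ² = 0.0779 + 0.0140 + 0.0125 = 0.1044 ≈ 0.104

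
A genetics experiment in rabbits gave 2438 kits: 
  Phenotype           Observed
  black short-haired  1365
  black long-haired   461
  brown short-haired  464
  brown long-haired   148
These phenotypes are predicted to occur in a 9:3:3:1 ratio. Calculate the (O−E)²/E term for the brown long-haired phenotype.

0.126

Total ratio parts = 16. Expected numbers out of 2438:
  black short-haired: 2438 × 9/16 = 1371.375
  black long-haired: 2438 × 3/16 = 457.125
  brown short-haired: 2438 × 3/16 = 457.125
  brown long-haired: 2438 × 1/16 = 152.375
Contribution of brown long-haired: (148 − 152.375)² / 152.375 = 0.1256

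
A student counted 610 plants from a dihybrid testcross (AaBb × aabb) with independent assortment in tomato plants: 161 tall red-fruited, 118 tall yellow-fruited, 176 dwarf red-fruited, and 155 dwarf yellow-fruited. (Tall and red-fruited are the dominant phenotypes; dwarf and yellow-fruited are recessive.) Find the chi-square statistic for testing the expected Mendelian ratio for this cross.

11.941

A dihybrid testcross with independent assortment gives a 1:1:1:1 ratio.
Under the 1:1:1:1 hypothesis (Σ ratio = 4, N = 610):
  tall red-fruited: 610 × 1/4 = 152.5
  tall yellow-fruited: 610 × 1/4 = 152.5
  dwarf red-fruited: 610 × 1/4 = 152.5
  dwarf yellow-fruited: 610 × 1/4 = 152.5
χ² = Σ (O − E)² / E
  tall red-fruited: (161 − 152.5)² / 152.5 = 0.4738
  tall yellow-fruited: (118 − 152.5)² / 152.5 = 7.8049
  dwarf red-fruited: (176 − 152.5)² / 152.5 = 3.6213
  dwarf yellow-fruited: (155 − 152.5)² / 152.5 = 0.0410
χ² = 0.4738 + 7.8049 + 3.6213 + 0.0410 = 11.941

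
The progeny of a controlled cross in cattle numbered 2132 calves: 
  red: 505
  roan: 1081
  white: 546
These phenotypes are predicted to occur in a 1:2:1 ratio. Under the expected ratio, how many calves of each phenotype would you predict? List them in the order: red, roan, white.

The 1:2:1 ratio has 4 parts, so with N = 2132 the expected counts are:
  red: 2132 × 1/4 = 533
  roan: 2132 × 2/4 = 1066
  white: 2132 × 1/4 = 533

533, 1066, 533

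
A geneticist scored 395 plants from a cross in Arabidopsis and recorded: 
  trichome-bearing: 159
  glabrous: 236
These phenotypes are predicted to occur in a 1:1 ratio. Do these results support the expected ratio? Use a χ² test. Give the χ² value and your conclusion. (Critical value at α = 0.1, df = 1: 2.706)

Expected counts for N = 395 under a 1:1 ratio (total parts = 2):
  trichome-bearing: 395 × 1/2 = 197.5
  glabrous: 395 × 1/2 = 197.5
χ² = Σ (O − E)² / E
  trichome-bearing: (159 − 197.5)² / 197.5 = 7.5051
  glabrous: (236 − 197.5)² / 197.5 = 7.5051
χ² = 7.5051 + 7.5051 = 15.0102 ≈ 15.010
Degrees of freedom = 2 − 1 = 1; critical value at α = 0.1 is 2.706.
Since 15.010 > 2.706, we reject the null hypothesis — the data do not fit the 1:1 ratio.

15.010; not consistent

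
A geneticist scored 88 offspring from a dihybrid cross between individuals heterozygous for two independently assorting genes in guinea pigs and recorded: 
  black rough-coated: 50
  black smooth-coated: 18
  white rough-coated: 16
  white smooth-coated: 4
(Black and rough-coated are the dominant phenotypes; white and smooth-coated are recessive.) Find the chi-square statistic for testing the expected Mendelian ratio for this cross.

0.566

A dihybrid F₂ with independent assortment and complete dominance at both loci gives a 9:3:3:1 phenotypic ratio.
Under the 9:3:3:1 hypothesis (Σ ratio = 16, N = 88):
  black rough-coated: 88 × 9/16 = 49.5
  black smooth-coated: 88 × 3/16 = 16.5
  white rough-coated: 88 × 3/16 = 16.5
  white smooth-coated: 88 × 1/16 = 5.5
χ² = Σ (O − E)² / E
  black rough-coated: (50 − 49.5)² / 49.5 = 0.0051
  black smooth-coated: (18 − 16.5)² / 16.5 = 0.1364
  white rough-coated: (16 − 16.5)² / 16.5 = 0.0152
  white smooth-coated: (4 − 5.5)² / 5.5 = 0.4091
χ² = 0.0051 + 0.1364 + 0.0152 + 0.4091 = 0.5658 ≈ 0.566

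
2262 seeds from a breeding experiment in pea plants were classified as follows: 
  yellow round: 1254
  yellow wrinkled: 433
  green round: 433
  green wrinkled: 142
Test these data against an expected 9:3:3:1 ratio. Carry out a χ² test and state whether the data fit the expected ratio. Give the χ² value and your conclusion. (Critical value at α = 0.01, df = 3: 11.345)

Total ratio parts = 16. Expected numbers out of 2262:
  yellow round: 2262 × 9/16 = 1272.375
  yellow wrinkled: 2262 × 3/16 = 424.125
  green round: 2262 × 3/16 = 424.125
  green wrinkled: 2262 × 1/16 = 141.375
χ² = Σ (O − E)² / E
  yellow round: (1254 − 1272.375)² / 1272.375 = 0.2654
  yellow wrinkled: (433 − 424.125)² / 424.125 = 0.1857
  green round: (433 − 424.125)² / 424.125 = 0.1857
  green wrinkled: (142 − 141.375)² / 141.375 = 0.0028
χ² = 0.2654 + 0.1857 + 0.1857 + 0.0028 = 0.6396 ≈ 0.640
Degrees of freedom = 4 − 1 = 3; critical value at α = 0.01 is 11.345.
Since 0.640 < 11.345, we fail to reject the null hypothesis — the data are consistent with the 9:3:3:1 ratio.

0.640; consistent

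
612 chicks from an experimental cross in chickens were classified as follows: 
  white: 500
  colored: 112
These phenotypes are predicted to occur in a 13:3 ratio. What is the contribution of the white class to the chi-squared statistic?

0.015

Under the 13:3 hypothesis (Σ ratio = 16, N = 612):
  white: 612 × 13/16 = 497.25
  colored: 612 × 3/16 = 114.75
Contribution of white: (500 − 497.25)² / 497.25 = 0.0152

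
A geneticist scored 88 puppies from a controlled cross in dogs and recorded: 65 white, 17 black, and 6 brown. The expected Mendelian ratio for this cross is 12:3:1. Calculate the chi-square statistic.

Total ratio parts = 16. Expected numbers out of 88:
  white: 88 × 12/16 = 66
  black: 88 × 3/16 = 16.5
  brown: 88 × 1/16 = 5.5
χ² = Σ (O − E)² / E
  white: (65 − 66)² / 66 = 0.0152
  black: (17 − 16.5)² / 16.5 = 0.0152
  brown: (6 − 5.5)² / 5.5 = 0.0455
χ² = 0.0152 + 0.0152 + 0.0455 = 0.0759 ≈ 0.076

0.076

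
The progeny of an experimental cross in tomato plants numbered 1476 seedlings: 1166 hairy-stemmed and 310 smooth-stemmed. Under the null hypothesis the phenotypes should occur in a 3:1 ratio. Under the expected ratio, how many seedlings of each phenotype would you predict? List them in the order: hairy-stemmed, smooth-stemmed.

1107, 369

Under the 3:1 hypothesis (Σ ratio = 4, N = 1476):
  hairy-stemmed: 1476 × 3/4 = 1107
  smooth-stemmed: 1476 × 1/4 = 369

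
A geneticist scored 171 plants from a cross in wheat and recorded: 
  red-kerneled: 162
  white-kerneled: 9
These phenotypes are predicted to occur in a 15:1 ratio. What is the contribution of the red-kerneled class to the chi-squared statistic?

0.018

The 15:1 ratio has 16 parts, so with N = 171 the expected counts are:
  red-kerneled: 171 × 15/16 = 160.3125
  white-kerneled: 171 × 1/16 = 10.6875
Contribution of red-kerneled: (162 − 160.3125)² / 160.3125 = 0.0178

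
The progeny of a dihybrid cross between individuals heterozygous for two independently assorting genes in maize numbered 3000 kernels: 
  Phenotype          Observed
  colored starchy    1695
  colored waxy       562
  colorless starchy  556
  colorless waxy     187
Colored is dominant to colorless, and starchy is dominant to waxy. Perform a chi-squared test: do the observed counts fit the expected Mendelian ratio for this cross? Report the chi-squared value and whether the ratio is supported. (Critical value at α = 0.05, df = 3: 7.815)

0.110; consistent

A dihybrid F₂ with independent assortment and complete dominance at both loci gives a 9:3:3:1 phenotypic ratio.
Under the 9:3:3:1 hypothesis (Σ ratio = 16, N = 3000):
  colored starchy: 3000 × 9/16 = 1687.5
  colored waxy: 3000 × 3/16 = 562.5
  colorless starchy: 3000 × 3/16 = 562.5
  colorless waxy: 3000 × 1/16 = 187.5
χ² = Σ (O − E)² / E
  colored starchy: (1695 − 1687.5)² / 1687.5 = 0.0333
  colored waxy: (562 − 562.5)² / 562.5 = 0.0004
  colorless starchy: (556 − 562.5)² / 562.5 = 0.0751
  colorless waxy: (187 − 187.5)² / 187.5 = 0.0013
χ² = 0.0333 + 0.0004 + 0.0751 + 0.0013 = 0.1101 ≈ 0.110
Degrees of freedom = 4 − 1 = 3; critical value at α = 0.05 is 7.815.
Since 0.110 < 7.815, we fail to reject the null hypothesis — the data are consistent with the 9:3:3:1 ratio.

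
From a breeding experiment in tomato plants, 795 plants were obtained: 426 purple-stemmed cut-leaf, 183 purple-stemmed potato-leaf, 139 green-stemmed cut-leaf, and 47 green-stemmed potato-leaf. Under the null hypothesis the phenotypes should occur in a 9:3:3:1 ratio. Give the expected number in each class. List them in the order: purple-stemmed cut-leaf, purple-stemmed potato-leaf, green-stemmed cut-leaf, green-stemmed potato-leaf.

447.1875, 149.0625, 149.0625, 49.6875

Under the 9:3:3:1 hypothesis (Σ ratio = 16, N = 795):
  purple-stemmed cut-leaf: 795 × 9/16 = 447.1875
  purple-stemmed potato-leaf: 795 × 3/16 = 149.0625
  green-stemmed cut-leaf: 795 × 3/16 = 149.0625
  green-stemmed potato-leaf: 795 × 1/16 = 49.6875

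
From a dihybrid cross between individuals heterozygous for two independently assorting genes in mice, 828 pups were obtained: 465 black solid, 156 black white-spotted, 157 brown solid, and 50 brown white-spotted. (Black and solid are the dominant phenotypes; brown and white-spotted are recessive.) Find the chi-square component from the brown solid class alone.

A dihybrid F₂ with independent assortment and complete dominance at both loci gives a 9:3:3:1 phenotypic ratio.
The 9:3:3:1 ratio has 16 parts, so with N = 828 the expected counts are:
  black solid: 828 × 9/16 = 465.75
  black white-spotted: 828 × 3/16 = 155.25
  brown solid: 828 × 3/16 = 155.25
  brown white-spotted: 828 × 1/16 = 51.75
Contribution of brown solid: (157 − 155.25)² / 155.25 = 0.0197

0.020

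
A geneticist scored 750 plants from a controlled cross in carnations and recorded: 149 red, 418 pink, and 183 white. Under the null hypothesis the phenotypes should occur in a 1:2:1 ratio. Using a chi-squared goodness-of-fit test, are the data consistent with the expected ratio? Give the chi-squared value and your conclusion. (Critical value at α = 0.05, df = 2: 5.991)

The 1:2:1 ratio has 4 parts, so with N = 750 the expected counts are:
  red: 750 × 1/4 = 187.5
  pink: 750 × 2/4 = 375
  white: 750 × 1/4 = 187.5
χ² = Σ (O − E)² / E
  red: (149 − 187.5)² / 187.5 = 7.9053
  pink: (418 − 375)² / 375 = 4.9307
  white: (183 − 187.5)² / 187.5 = 0.1080
χ² = 7.9053 + 4.9307 + 0.1080 = 12.944
Degrees of freedom = 3 − 1 = 2; critical value at α = 0.05 is 5.991.
Since 12.944 > 5.991, we reject the null hypothesis — the data do not fit the 1:2:1 ratio.

12.944; not consistent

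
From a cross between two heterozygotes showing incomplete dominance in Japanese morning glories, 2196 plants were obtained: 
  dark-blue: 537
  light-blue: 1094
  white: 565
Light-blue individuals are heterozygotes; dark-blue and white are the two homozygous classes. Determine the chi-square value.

0.743

With incomplete dominance, a heterozygote × heterozygote cross gives a 1:2:1 phenotypic ratio.
Under the 1:2:1 hypothesis (Σ ratio = 4, N = 2196):
  dark-blue: 2196 × 1/4 = 549
  light-blue: 2196 × 2/4 = 1098
  white: 2196 × 1/4 = 549
χ² = Σ (O − E)² / E
  dark-blue: (537 − 549)² / 549 = 0.2623
  light-blue: (1094 − 1098)² / 1098 = 0.0146
  white: (565 − 549)² / 549 = 0.4663
χ² = 0.2623 + 0.0146 + 0.4663 = 0.7432 ≈ 0.743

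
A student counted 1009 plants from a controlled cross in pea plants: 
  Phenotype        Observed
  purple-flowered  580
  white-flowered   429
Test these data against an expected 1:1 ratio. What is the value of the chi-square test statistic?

The 1:1 ratio has 2 parts, so with N = 1009 the expected counts are:
  purple-flowered: 1009 × 1/2 = 504.5
  white-flowered: 1009 × 1/2 = 504.5
χ² = Σ (O − E)² / E
  purple-flowered: (580 − 504.5)² / 504.5 = 11.2988
  white-flowered: (429 − 504.5)² / 504.5 = 11.2988
χ² = 11.2988 + 11.2988 = 22.5976 ≈ 22.598

22.598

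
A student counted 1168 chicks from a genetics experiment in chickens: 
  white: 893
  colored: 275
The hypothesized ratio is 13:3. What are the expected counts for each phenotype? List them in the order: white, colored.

The 13:3 ratio has 16 parts, so with N = 1168 the expected counts are:
  white: 1168 × 13/16 = 949
  colored: 1168 × 3/16 = 219

949, 219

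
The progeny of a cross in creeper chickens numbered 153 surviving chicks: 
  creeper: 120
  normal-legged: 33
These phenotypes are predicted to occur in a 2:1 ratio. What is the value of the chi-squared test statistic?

Expected counts for N = 153 under a 2:1 ratio (total parts = 3):
  creeper: 153 × 2/3 = 102
  normal-legged: 153 × 1/3 = 51
χ² = Σ (O − E)² / E
  creeper: (120 − 102)² / 102 = 3.1765
  normal-legged: (33 − 51)² / 51 = 6.3529
χ² = 3.1765 + 6.3529 = 9.5294 ≈ 9.529

9.529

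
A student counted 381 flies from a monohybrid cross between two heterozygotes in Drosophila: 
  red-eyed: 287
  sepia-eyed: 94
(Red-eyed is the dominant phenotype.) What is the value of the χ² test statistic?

For a monohybrid cross between heterozygotes with complete dominance, the expected phenotypic ratio is 3:1.
Expected counts for N = 381 under a 3:1 ratio (total parts = 4):
  red-eyed: 381 × 3/4 = 285.75
  sepia-eyed: 381 × 1/4 = 95.25
χ² = Σ (O − E)² / E
  red-eyed: (287 − 285.75)² / 285.75 = 0.0055
  sepia-eyed: (94 − 95.25)² / 95.25 = 0.0164
χ² = 0.0055 + 0.0164 = 0.0219 ≈ 0.022

0.022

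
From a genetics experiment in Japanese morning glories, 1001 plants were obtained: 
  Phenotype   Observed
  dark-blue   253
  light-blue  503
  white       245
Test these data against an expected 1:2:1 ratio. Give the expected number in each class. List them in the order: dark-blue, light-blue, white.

250.25, 500.5, 250.25

The 1:2:1 ratio has 4 parts, so with N = 1001 the expected counts are:
  dark-blue: 1001 × 1/4 = 250.25
  light-blue: 1001 × 2/4 = 500.5
  white: 1001 × 1/4 = 250.25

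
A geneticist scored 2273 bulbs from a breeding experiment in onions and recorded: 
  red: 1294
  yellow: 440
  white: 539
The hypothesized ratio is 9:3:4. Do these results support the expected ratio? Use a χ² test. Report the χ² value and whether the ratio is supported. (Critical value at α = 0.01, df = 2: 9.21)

2.140; consistent

Under the 9:3:4 hypothesis (Σ ratio = 16, N = 2273):
  red: 2273 × 9/16 = 1278.5625
  yellow: 2273 × 3/16 = 426.1875
  white: 2273 × 4/16 = 568.25
χ² = Σ (O − E)² / E
  red: (1294 − 1278.5625)² / 1278.5625 = 0.1864
  yellow: (440 − 426.1875)² / 426.1875 = 0.4477
  white: (539 − 568.25)² / 568.25 = 1.5056
χ² = 0.1864 + 0.4477 + 1.5056 = 2.1397 ≈ 2.140
Degrees of freedom = 3 − 1 = 2; critical value at α = 0.01 is 9.21.
Since 2.140 < 9.21, we fail to reject the null hypothesis — the data are consistent with the 9:3:4 ratio.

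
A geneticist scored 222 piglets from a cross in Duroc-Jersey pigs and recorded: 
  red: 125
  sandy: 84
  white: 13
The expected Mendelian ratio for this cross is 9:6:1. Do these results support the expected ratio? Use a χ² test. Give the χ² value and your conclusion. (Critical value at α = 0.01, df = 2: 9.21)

0.062; consistent

The 9:6:1 ratio has 16 parts, so with N = 222 the expected counts are:
  red: 222 × 9/16 = 124.875
  sandy: 222 × 6/16 = 83.25
  white: 222 × 1/16 = 13.875
χ² = Σ (O − E)² / E
  red: (125 − 124.875)² / 124.875 = 0.0001
  sandy: (84 − 83.25)² / 83.25 = 0.0068
  white: (13 − 13.875)² / 13.875 = 0.0552
χ² = 0.0001 + 0.0068 + 0.0552 = 0.0621 ≈ 0.062
Degrees of freedom = 3 − 1 = 2; critical value at α = 0.01 is 9.21.
Since 0.062 < 9.21, we fail to reject the null hypothesis — the data are consistent with the 9:6:1 ratio.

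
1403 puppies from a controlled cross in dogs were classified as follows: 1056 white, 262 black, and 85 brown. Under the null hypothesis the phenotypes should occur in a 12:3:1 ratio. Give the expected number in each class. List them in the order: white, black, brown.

Under the 12:3:1 hypothesis (Σ ratio = 16, N = 1403):
  white: 1403 × 12/16 = 1052.25
  black: 1403 × 3/16 = 263.0625
  brown: 1403 × 1/16 = 87.6875

1052.25, 263.0625, 87.6875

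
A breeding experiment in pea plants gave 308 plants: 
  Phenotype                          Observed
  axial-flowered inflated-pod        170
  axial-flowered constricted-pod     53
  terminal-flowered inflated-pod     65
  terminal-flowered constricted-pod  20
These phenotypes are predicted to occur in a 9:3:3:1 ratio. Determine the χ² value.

1.391

The 9:3:3:1 ratio has 16 parts, so with N = 308 the expected counts are:
  axial-flowered inflated-pod: 308 × 9/16 = 173.25
  axial-flowered constricted-pod: 308 × 3/16 = 57.75
  terminal-flowered inflated-pod: 308 × 3/16 = 57.75
  terminal-flowered constricted-pod: 308 × 1/16 = 19.25
χ² = Σ (O − E)² / E
  axial-flowered inflated-pod: (170 − 173.25)² / 173.25 = 0.0610
  axial-flowered constricted-pod: (53 − 57.75)² / 57.75 = 0.3907
  terminal-flowered inflated-pod: (65 − 57.75)² / 57.75 = 0.9102
  terminal-flowered constricted-pod: (20 − 19.25)² / 19.25 = 0.0292
χ² = 0.0610 + 0.3907 + 0.9102 + 0.0292 = 1.3911 ≈ 1.391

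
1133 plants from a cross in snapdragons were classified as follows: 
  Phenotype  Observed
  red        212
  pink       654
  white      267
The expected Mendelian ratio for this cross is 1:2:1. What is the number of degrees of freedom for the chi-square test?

A goodness-of-fit test with 3 phenotype classes has df = 3 − 1 = 2.

2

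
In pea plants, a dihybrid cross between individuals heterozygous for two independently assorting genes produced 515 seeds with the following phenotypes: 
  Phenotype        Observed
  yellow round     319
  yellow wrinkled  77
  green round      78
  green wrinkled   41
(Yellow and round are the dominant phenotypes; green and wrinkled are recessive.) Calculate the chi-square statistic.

A dihybrid F₂ with independent assortment and complete dominance at both loci gives a 9:3:3:1 phenotypic ratio.
Under the 9:3:3:1 hypothesis (Σ ratio = 16, N = 515):
  yellow round: 515 × 9/16 = 289.6875
  yellow wrinkled: 515 × 3/16 = 96.5625
  green round: 515 × 3/16 = 96.5625
  green wrinkled: 515 × 1/16 = 32.1875
χ² = Σ (O − E)² / E
  yellow round: (319 − 289.6875)² / 289.6875 = 2.9660
  yellow wrinkled: (77 − 96.5625)² / 96.5625 = 3.9631
  green round: (78 − 96.5625)² / 96.5625 = 3.5683
  green wrinkled: (41 − 32.1875)² / 32.1875 = 2.4127
χ² = 2.9660 + 3.9631 + 3.5683 + 2.4127 = 12.9101 ≈ 12.910

12.910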